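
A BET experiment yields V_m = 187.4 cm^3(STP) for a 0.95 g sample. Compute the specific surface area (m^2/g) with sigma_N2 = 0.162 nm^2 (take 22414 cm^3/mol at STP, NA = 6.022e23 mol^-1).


Number of moles in monolayer = V_m / 22414 = 187.4 / 22414 = 0.00836085
Number of molecules = moles * NA = 0.00836085 * 6.022e23
SA = molecules * sigma / mass
SA = (187.4 / 22414) * 6.022e23 * 0.162e-18 / 0.95
SA = 858.6 m^2/g

858.6


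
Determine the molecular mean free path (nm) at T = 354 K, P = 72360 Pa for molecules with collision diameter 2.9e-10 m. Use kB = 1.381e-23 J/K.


Mean free path: lambda = kB*T / (sqrt(2) * pi * d^2 * P)
lambda = 1.381e-23 * 354 / (sqrt(2) * pi * (2.9e-10)^2 * 72360)
lambda = 1.80816e-07 m
lambda = 180.82 nm

180.82


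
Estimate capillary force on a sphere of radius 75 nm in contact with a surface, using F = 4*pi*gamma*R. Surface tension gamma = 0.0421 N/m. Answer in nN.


Convert radius: R = 75 nm = 7.5e-08 m
F = 4 * pi * gamma * R
F = 4 * pi * 0.0421 * 7.5e-08
F = 3.96783e-08 N = 39.6783 nN

39.6783


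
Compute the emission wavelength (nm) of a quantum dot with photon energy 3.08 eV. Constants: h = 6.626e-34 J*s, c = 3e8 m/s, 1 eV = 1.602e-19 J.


Convert energy: E = 3.08 eV = 3.08 * 1.602e-19 = 4.93416e-19 J
lambda = h*c / E = 6.626e-34 * 3e8 / 4.93416e-19
lambda = 4.02865e-07 m = 402.9 nm

402.9


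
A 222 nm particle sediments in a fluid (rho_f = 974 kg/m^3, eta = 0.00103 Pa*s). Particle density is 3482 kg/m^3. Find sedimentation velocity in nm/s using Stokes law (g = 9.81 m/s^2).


Radius R = 222/2 nm = 1.11e-07 m
Density difference = 3482 - 974 = 2508 kg/m^3
v = 2 * R^2 * (rho_p - rho_f) * g / (9 * eta)
v = 2 * (1.11e-07)^2 * 2508 * 9.81 / (9 * 0.00103)
v = 6.54023e-08 m/s = 65.4023 nm/s

65.4023


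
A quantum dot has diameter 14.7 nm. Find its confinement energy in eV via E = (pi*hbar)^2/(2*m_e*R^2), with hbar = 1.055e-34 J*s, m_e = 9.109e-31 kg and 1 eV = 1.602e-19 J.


Radius R = 14.7/2 = 7.35 nm = 7.35e-09 m
E = (pi * 1.055e-34)^2 / (2 * 9.109e-31 * (7.35e-09)^2)
E(J) = 1.11617e-21
E = E(J) / 1.602e-19 = 0.007 eV

0.007


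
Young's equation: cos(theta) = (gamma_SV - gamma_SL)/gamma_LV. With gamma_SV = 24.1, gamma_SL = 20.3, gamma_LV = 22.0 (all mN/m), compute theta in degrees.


cos(theta) = (gamma_SV - gamma_SL) / gamma_LV
cos(theta) = (24.1 - 20.3) / 22.0
cos(theta) = 0.172727
theta = arccos(0.172727) = 80.05 degrees

80.05


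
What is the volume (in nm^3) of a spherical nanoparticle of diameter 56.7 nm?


Radius r = 56.7/2 = 28.35 nm
Volume V = (4/3) * pi * r^3
V = (4/3) * pi * (28.35)^3
V = 95443.82 nm^3

95443.82


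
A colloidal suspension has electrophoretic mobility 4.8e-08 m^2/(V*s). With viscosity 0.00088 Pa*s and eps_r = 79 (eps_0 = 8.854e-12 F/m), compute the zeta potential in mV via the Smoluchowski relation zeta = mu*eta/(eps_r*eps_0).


Smoluchowski equation: zeta = mu * eta / (eps_r * eps_0)
zeta = 4.8e-08 * 0.00088 / (79 * 8.854e-12)
zeta = 0.060389 V = 60.39 mV

60.39


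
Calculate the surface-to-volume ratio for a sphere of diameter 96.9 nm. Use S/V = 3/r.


Radius r = 96.9/2 = 48.45 nm
S/V = 3 / r = 3 / 48.45
S/V = 0.0619 nm^-1

0.0619


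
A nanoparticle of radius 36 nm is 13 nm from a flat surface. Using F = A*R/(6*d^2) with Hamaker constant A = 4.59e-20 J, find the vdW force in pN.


Convert to SI: R = 36 nm = 3.6e-08 m, d = 13 nm = 1.3e-08 m
F = A * R / (6 * d^2)
F = 4.59e-20 * 3.6e-08 / (6 * (1.3e-08)^2)
F = 1.62959e-12 N = 1.63 pN

1.63


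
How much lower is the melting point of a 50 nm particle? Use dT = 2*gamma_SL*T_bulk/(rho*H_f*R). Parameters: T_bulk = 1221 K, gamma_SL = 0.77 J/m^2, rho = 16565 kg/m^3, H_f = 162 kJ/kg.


Radius R = 50/2 = 25 nm = 2.5e-08 m
Convert H_f = 162 kJ/kg = 162000 J/kg
dT = 2 * gamma_SL * T_bulk / (rho * H_f * R)
dT = 2 * 0.77 * 1221 / (16565 * 162000 * 2.5e-08)
dT = 28.0 K

28.0


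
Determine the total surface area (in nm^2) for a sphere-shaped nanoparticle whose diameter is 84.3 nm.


Radius r = 84.3/2 = 42.15 nm
Surface area SA = 4 * pi * r^2
SA = 4 * pi * (42.15)^2
SA = 22325.7 nm^2

22325.7


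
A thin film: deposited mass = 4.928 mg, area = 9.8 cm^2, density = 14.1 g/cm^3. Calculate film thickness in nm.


Convert: m = 4.928 mg = 4.9280e-06 kg, A = 9.8 cm^2 = 9.8000e-04 m^2, rho = 14.1 g/cm^3 = 14100 kg/m^3
t = m / (A * rho)
t = 4.9280e-06 / (9.8000e-04 * 14100)
t = 3.5664e-07 m = 356.6 nm

356.6


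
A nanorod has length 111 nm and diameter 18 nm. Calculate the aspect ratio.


Aspect ratio AR = length / diameter
AR = 111 / 18
AR = 6.17

6.17


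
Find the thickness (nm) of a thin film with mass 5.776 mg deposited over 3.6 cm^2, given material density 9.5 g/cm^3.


Convert: m = 5.776 mg = 5.7760e-06 kg, A = 3.6 cm^2 = 3.6000e-04 m^2, rho = 9.5 g/cm^3 = 9500 kg/m^3
t = m / (A * rho)
t = 5.7760e-06 / (3.6000e-04 * 9500)
t = 1.6889e-06 m = 1688.9 nm

1688.9


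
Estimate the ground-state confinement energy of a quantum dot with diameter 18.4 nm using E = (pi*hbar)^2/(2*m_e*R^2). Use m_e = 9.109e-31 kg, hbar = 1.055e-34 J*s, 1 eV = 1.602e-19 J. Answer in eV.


Radius R = 18.4/2 = 9.2 nm = 9.2e-09 m
E = (pi * 1.055e-34)^2 / (2 * 9.109e-31 * (9.2e-09)^2)
E(J) = 7.12407e-22
E = E(J) / 1.602e-19 = 0.0044 eV

0.0044


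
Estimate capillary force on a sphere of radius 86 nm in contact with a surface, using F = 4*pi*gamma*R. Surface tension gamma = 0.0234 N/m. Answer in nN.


Convert radius: R = 86 nm = 8.6e-08 m
F = 4 * pi * gamma * R
F = 4 * pi * 0.0234 * 8.6e-08
F = 2.52886e-08 N = 25.2886 nN

25.2886


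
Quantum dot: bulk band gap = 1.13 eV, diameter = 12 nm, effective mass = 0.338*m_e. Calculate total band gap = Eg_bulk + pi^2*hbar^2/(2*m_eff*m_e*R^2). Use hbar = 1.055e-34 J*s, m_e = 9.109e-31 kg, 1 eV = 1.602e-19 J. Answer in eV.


Radius R = 12/2 nm = 6e-09 m
Confinement energy dE = pi^2 * hbar^2 / (2 * m_eff * m_e * R^2)
dE = pi^2 * (1.055e-34)^2 / (2 * 0.338 * 9.109e-31 * (6e-09)^2) J, divided by 1.602e-19 J/eV
dE = 0.0309 eV
Total band gap = E_g(bulk) + dE = 1.13 + 0.0309 = 1.1609 eV

1.1609


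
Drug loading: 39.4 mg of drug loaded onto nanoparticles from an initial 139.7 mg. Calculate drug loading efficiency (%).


Drug loading efficiency = (drug loaded / drug initial) * 100
DLE = 39.4 / 139.7 * 100
DLE = 0.282 * 100
DLE = 28.2%

28.2


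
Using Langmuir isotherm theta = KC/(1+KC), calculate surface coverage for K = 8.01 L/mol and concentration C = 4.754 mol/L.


Langmuir isotherm: theta = K*C / (1 + K*C)
K*C = 8.01 * 4.754 = 38.07954
theta = 38.07954 / (1 + 38.07954) = 38.07954 / 39.07954
theta = 0.9744

0.9744


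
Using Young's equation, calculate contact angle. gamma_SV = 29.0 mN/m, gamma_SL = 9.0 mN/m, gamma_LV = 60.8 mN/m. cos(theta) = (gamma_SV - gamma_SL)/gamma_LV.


cos(theta) = (gamma_SV - gamma_SL) / gamma_LV
cos(theta) = (29.0 - 9.0) / 60.8
cos(theta) = 0.328947
theta = arccos(0.328947) = 70.8 degrees

70.8


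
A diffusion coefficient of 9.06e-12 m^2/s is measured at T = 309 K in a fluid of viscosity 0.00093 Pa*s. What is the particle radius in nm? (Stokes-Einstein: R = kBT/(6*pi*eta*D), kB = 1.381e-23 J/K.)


Stokes-Einstein: R = kB*T / (6*pi*eta*D)
R = 1.381e-23 * 309 / (6 * pi * 0.00093 * 9.06e-12)
R = 2.68683e-08 m = 26.87 nm

26.87


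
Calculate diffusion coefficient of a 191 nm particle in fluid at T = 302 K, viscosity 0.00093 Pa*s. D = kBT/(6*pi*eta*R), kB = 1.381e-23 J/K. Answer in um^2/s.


Radius R = 191/2 = 95.5 nm = 9.55e-08 m
D = kB*T / (6*pi*eta*R)
D = 1.381e-23 * 302 / (6 * pi * 0.00093 * 9.55e-08)
D = 2.49123e-12 m^2/s = 2.491 um^2/s

2.491


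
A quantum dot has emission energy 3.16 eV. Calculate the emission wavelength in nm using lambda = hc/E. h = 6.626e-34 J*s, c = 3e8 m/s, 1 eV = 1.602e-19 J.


Convert energy: E = 3.16 eV = 3.16 * 1.602e-19 = 5.06232e-19 J
lambda = h*c / E = 6.626e-34 * 3e8 / 5.06232e-19
lambda = 3.92666e-07 m = 392.7 nm

392.7


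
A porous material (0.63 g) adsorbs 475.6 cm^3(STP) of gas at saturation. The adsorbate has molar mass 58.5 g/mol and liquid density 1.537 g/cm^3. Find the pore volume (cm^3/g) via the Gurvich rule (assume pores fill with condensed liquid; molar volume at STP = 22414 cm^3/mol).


Moles adsorbed n = V_ads / 22414 = 475.6 / 22414 = 2.121888e-02 mol
Liquid volume V_liq = n * M / rho_liq = 2.121888e-02 * 58.5 / 1.537 = 0.80762 cm^3
Specific pore volume V_pore = V_liq / m_sample = 0.80762 / 0.63
V_pore = 1.2819 cm^3/g

1.2819


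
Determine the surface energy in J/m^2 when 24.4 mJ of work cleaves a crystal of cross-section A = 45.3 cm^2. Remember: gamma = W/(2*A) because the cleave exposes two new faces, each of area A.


Convert: A = 45.3 cm^2 = 0.00453 m^2, W = 24.4 mJ = 0.0244 J
Cleaving exposes two faces of area A, so total new surface = 2*A and gamma = W / (2*A)
gamma = 0.0244 / (2 * 0.00453)
gamma = 2.693 J/m^2

2.693


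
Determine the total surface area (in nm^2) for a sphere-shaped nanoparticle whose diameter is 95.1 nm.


Radius r = 95.1/2 = 47.55 nm
Surface area SA = 4 * pi * r^2
SA = 4 * pi * (47.55)^2
SA = 28412.6 nm^2

28412.6


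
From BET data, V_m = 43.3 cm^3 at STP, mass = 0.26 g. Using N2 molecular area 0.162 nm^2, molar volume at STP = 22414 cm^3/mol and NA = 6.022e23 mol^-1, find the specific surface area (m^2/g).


Number of moles in monolayer = V_m / 22414 = 43.3 / 22414 = 0.00193183
Number of molecules = moles * NA = 0.00193183 * 6.022e23
SA = molecules * sigma / mass
SA = (43.3 / 22414) * 6.022e23 * 0.162e-18 / 0.26
SA = 724.9 m^2/g

724.9


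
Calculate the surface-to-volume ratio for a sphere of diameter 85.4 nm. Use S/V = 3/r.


Radius r = 85.4/2 = 42.7 nm
S/V = 3 / r = 3 / 42.7
S/V = 0.0703 nm^-1

0.0703


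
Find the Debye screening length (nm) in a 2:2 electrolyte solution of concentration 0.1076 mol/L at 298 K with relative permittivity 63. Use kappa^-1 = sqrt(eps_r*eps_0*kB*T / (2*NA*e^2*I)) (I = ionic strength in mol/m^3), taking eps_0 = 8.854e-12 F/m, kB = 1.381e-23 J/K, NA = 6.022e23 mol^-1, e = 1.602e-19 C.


Ionic strength I = 0.1076 * 2^2 * 1000 = 430.4 mol/m^3
kappa^-1 = sqrt(63 * 8.854e-12 * 1.381e-23 * 298 / (2 * 6.022e23 * (1.602e-19)^2 * 430.4))
kappa^-1 = 0.415 nm

0.415


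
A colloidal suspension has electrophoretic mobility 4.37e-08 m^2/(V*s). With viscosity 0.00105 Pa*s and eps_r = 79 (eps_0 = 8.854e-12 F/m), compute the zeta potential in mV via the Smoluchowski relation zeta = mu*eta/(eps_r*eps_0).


Smoluchowski equation: zeta = mu * eta / (eps_r * eps_0)
zeta = 4.37e-08 * 0.00105 / (79 * 8.854e-12)
zeta = 0.0656 V = 65.6 mV

65.6


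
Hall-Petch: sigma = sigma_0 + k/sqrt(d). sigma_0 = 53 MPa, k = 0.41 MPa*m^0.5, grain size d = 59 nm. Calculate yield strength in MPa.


d = 59 nm = 5.9e-08 m
sqrt(d) = 0.0002428992
Hall-Petch contribution = k / sqrt(d) = 0.41 / 0.0002428992 = 1687.9 MPa
sigma = sigma_0 + k/sqrt(d) = 53 + 1687.9 = 1740.9 MPa

1740.9


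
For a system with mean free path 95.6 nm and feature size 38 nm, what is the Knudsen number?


Knudsen number Kn = lambda / L
Kn = 95.6 / 38
Kn = 2.5158

2.5158


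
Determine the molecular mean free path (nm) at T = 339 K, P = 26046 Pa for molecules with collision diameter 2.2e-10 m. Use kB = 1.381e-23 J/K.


Mean free path: lambda = kB*T / (sqrt(2) * pi * d^2 * P)
lambda = 1.381e-23 * 339 / (sqrt(2) * pi * (2.2e-10)^2 * 26046)
lambda = 8.35876e-07 m
lambda = 835.88 nm

835.88


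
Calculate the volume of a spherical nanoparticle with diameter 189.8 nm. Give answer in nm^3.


Radius r = 189.8/2 = 94.9 nm
Volume V = (4/3) * pi * r^3
V = (4/3) * pi * (94.9)^3
V = 3580034.79 nm^3

3580034.79


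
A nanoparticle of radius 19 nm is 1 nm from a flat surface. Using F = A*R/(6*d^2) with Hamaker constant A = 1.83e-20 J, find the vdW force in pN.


Convert to SI: R = 19 nm = 1.9e-08 m, d = 1 nm = 1e-09 m
F = A * R / (6 * d^2)
F = 1.83e-20 * 1.9e-08 / (6 * (1e-09)^2)
F = 5.795e-11 N = 57.95 pN

57.95


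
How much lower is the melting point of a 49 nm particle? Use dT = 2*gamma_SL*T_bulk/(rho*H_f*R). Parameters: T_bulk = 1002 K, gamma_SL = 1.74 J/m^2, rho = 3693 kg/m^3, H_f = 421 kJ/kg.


Radius R = 49/2 = 24.5 nm = 2.45e-08 m
Convert H_f = 421 kJ/kg = 421000 J/kg
dT = 2 * gamma_SL * T_bulk / (rho * H_f * R)
dT = 2 * 1.74 * 1002 / (3693 * 421000 * 2.45e-08)
dT = 91.5 K

91.5


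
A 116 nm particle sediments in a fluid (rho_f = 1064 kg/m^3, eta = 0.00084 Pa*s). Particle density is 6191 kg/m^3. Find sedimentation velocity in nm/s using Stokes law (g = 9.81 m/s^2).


Radius R = 116/2 nm = 5.8e-08 m
Density difference = 6191 - 1064 = 5127 kg/m^3
v = 2 * R^2 * (rho_p - rho_f) * g / (9 * eta)
v = 2 * (5.8e-08)^2 * 5127 * 9.81 / (9 * 0.00084)
v = 4.47607e-08 m/s = 44.7607 nm/s

44.7607


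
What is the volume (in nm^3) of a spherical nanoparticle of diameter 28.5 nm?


Radius r = 28.5/2 = 14.25 nm
Volume V = (4/3) * pi * r^3
V = (4/3) * pi * (14.25)^3
V = 12120.85 nm^3

12120.85


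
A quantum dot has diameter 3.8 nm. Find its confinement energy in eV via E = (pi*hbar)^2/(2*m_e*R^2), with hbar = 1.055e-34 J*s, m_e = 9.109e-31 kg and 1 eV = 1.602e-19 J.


Radius R = 3.8/2 = 1.9 nm = 1.9e-09 m
E = (pi * 1.055e-34)^2 / (2 * 9.109e-31 * (1.9e-09)^2)
E(J) = 1.67031e-20
E = E(J) / 1.602e-19 = 0.1043 eV

0.1043


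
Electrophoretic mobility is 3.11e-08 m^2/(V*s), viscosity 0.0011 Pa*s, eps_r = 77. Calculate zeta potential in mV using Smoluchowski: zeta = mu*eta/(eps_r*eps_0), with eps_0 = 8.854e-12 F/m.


Smoluchowski equation: zeta = mu * eta / (eps_r * eps_0)
zeta = 3.11e-08 * 0.0011 / (77 * 8.854e-12)
zeta = 0.050179 V = 50.18 mV

50.18


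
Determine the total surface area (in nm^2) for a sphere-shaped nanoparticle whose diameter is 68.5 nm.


Radius r = 68.5/2 = 34.25 nm
Surface area SA = 4 * pi * r^2
SA = 4 * pi * (34.25)^2
SA = 14741.14 nm^2

14741.14


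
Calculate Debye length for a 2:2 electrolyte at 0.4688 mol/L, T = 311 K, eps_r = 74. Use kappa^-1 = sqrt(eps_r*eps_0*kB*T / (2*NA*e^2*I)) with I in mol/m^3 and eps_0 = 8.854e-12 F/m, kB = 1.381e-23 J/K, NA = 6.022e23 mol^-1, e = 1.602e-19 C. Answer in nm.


Ionic strength I = 0.4688 * 2^2 * 1000 = 1875.2 mol/m^3
kappa^-1 = sqrt(74 * 8.854e-12 * 1.381e-23 * 311 / (2 * 6.022e23 * (1.602e-19)^2 * 1875.2))
kappa^-1 = 0.22 nm

0.22


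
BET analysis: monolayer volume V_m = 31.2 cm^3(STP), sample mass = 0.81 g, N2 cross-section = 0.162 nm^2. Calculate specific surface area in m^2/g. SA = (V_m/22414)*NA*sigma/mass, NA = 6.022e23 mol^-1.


Number of moles in monolayer = V_m / 22414 = 31.2 / 22414 = 0.00139199
Number of molecules = moles * NA = 0.00139199 * 6.022e23
SA = molecules * sigma / mass
SA = (31.2 / 22414) * 6.022e23 * 0.162e-18 / 0.81
SA = 167.7 m^2/g

167.7


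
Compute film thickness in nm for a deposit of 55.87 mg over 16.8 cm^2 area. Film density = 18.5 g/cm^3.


Convert: m = 55.87 mg = 5.5870e-05 kg, A = 16.8 cm^2 = 1.6800e-03 m^2, rho = 18.5 g/cm^3 = 18500 kg/m^3
t = m / (A * rho)
t = 5.5870e-05 / (1.6800e-03 * 18500)
t = 1.7976e-06 m = 1797.6 nm

1797.6


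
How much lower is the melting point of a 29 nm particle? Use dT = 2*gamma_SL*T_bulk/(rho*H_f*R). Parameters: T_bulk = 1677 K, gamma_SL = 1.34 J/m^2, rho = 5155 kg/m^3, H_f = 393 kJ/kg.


Radius R = 29/2 = 14.5 nm = 1.45e-08 m
Convert H_f = 393 kJ/kg = 393000 J/kg
dT = 2 * gamma_SL * T_bulk / (rho * H_f * R)
dT = 2 * 1.34 * 1677 / (5155 * 393000 * 1.45e-08)
dT = 153.0 K

153.0


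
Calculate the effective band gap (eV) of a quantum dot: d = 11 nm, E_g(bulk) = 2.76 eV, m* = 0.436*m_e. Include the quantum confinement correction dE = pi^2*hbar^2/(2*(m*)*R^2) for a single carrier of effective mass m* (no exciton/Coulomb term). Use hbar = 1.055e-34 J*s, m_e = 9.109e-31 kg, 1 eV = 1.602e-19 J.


Radius R = 11/2 nm = 5.5e-09 m
Confinement energy dE = pi^2 * hbar^2 / (2 * m_eff * m_e * R^2)
dE = pi^2 * (1.055e-34)^2 / (2 * 0.436 * 9.109e-31 * (5.5e-09)^2) J, divided by 1.602e-19 J/eV
dE = 0.0285 eV
Total band gap = E_g(bulk) + dE = 2.76 + 0.0285 = 2.7885 eV

2.7885


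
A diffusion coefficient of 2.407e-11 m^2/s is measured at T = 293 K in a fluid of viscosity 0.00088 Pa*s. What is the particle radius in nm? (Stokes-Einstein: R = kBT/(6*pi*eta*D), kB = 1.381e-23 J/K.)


Stokes-Einstein: R = kB*T / (6*pi*eta*D)
R = 1.381e-23 * 293 / (6 * pi * 0.00088 * 2.407e-11)
R = 1.01345e-08 m = 10.13 nm

10.13


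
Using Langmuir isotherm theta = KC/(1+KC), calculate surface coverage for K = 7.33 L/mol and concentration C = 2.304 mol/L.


Langmuir isotherm: theta = K*C / (1 + K*C)
K*C = 7.33 * 2.304 = 16.88832
theta = 16.88832 / (1 + 16.88832) = 16.88832 / 17.88832
theta = 0.9441

0.9441


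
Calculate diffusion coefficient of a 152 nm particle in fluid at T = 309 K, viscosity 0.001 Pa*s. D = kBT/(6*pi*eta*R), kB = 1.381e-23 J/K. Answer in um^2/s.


Radius R = 152/2 = 76 nm = 7.6e-08 m
D = kB*T / (6*pi*eta*R)
D = 1.381e-23 * 309 / (6 * pi * 0.001 * 7.6e-08)
D = 2.97877e-12 m^2/s = 2.979 um^2/s

2.979


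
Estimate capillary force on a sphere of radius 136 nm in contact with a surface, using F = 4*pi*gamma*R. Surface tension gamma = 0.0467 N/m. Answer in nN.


Convert radius: R = 136 nm = 1.36e-07 m
F = 4 * pi * gamma * R
F = 4 * pi * 0.0467 * 1.36e-07
F = 7.98115e-08 N = 79.8115 nN

79.8115


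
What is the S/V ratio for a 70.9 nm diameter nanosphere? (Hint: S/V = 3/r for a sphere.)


Radius r = 70.9/2 = 35.45 nm
S/V = 3 / r = 3 / 35.45
S/V = 0.0846 nm^-1

0.0846


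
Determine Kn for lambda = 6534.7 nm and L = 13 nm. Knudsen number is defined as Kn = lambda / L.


Knudsen number Kn = lambda / L
Kn = 6534.7 / 13
Kn = 502.6692

502.6692


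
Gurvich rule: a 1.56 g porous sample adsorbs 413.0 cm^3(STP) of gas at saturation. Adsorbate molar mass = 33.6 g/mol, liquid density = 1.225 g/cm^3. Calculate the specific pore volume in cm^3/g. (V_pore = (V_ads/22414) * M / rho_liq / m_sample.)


Moles adsorbed n = V_ads / 22414 = 413.0 / 22414 = 1.842598e-02 mol
Liquid volume V_liq = n * M / rho_liq = 1.842598e-02 * 33.6 / 1.225 = 0.50540 cm^3
Specific pore volume V_pore = V_liq / m_sample = 0.50540 / 1.56
V_pore = 0.324 cm^3/g

0.324


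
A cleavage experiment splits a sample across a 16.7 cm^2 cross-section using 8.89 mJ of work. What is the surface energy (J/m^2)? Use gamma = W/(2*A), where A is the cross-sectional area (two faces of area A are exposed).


Convert: A = 16.7 cm^2 = 0.00167 m^2, W = 8.89 mJ = 0.00889 J
Cleaving exposes two faces of area A, so total new surface = 2*A and gamma = W / (2*A)
gamma = 0.00889 / (2 * 0.00167)
gamma = 2.662 J/m^2

2.662


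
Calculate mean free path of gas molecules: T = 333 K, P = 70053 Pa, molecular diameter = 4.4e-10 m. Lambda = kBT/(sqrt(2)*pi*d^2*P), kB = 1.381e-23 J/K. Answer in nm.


Mean free path: lambda = kB*T / (sqrt(2) * pi * d^2 * P)
lambda = 1.381e-23 * 333 / (sqrt(2) * pi * (4.4e-10)^2 * 70053)
lambda = 7.63205e-08 m
lambda = 76.32 nm

76.32


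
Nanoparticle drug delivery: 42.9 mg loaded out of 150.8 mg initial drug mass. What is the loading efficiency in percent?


Drug loading efficiency = (drug loaded / drug initial) * 100
DLE = 42.9 / 150.8 * 100
DLE = 0.2845 * 100
DLE = 28.45%

28.45


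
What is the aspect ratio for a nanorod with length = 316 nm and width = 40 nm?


Aspect ratio AR = length / diameter
AR = 316 / 40
AR = 7.9

7.9


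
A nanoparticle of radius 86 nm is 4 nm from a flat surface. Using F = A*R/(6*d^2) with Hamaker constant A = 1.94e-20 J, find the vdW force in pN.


Convert to SI: R = 86 nm = 8.6e-08 m, d = 4 nm = 4e-09 m
F = A * R / (6 * d^2)
F = 1.94e-20 * 8.6e-08 / (6 * (4e-09)^2)
F = 1.73792e-11 N = 17.379 pN

17.379


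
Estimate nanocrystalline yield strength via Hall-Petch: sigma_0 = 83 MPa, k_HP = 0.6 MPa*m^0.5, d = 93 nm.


d = 93 nm = 9.3e-08 m
sqrt(d) = 0.000304959
Hall-Petch contribution = k / sqrt(d) = 0.6 / 0.000304959 = 1967.5 MPa
sigma = sigma_0 + k/sqrt(d) = 83 + 1967.5 = 2050.5 MPa

2050.5


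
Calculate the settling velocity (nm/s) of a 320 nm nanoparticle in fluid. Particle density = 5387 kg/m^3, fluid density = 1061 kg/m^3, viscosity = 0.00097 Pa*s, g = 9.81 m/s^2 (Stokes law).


Radius R = 320/2 nm = 1.6e-07 m
Density difference = 5387 - 1061 = 4326 kg/m^3
v = 2 * R^2 * (rho_p - rho_f) * g / (9 * eta)
v = 2 * (1.6e-07)^2 * 4326 * 9.81 / (9 * 0.00097)
v = 2.48892e-07 m/s = 248.8922 nm/s

248.8922


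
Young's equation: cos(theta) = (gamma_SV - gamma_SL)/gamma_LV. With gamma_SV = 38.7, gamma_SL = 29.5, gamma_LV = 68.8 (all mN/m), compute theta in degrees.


cos(theta) = (gamma_SV - gamma_SL) / gamma_LV
cos(theta) = (38.7 - 29.5) / 68.8
cos(theta) = 0.133721
theta = arccos(0.133721) = 82.32 degrees

82.32


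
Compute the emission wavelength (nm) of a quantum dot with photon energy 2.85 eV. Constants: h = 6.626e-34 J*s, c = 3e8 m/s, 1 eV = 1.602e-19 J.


Convert energy: E = 2.85 eV = 2.85 * 1.602e-19 = 4.5657e-19 J
lambda = h*c / E = 6.626e-34 * 3e8 / 4.5657e-19
lambda = 4.35377e-07 m = 435.4 nm

435.4


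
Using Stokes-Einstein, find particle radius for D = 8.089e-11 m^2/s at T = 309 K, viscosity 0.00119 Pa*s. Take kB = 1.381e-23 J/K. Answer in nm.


Stokes-Einstein: R = kB*T / (6*pi*eta*D)
R = 1.381e-23 * 309 / (6 * pi * 0.00119 * 8.089e-11)
R = 2.35185e-09 m = 2.35 nm

2.35


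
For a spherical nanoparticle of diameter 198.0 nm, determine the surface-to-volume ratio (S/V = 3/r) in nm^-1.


Radius r = 198.0/2 = 99 nm
S/V = 3 / r = 3 / 99
S/V = 0.0303 nm^-1

0.0303


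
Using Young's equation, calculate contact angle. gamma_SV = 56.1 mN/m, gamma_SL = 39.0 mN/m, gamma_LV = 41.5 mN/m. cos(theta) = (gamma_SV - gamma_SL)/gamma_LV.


cos(theta) = (gamma_SV - gamma_SL) / gamma_LV
cos(theta) = (56.1 - 39.0) / 41.5
cos(theta) = 0.412048
theta = arccos(0.412048) = 65.67 degrees

65.67


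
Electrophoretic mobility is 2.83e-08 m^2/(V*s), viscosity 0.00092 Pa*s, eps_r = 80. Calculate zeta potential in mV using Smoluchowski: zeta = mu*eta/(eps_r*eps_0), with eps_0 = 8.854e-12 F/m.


Smoluchowski equation: zeta = mu * eta / (eps_r * eps_0)
zeta = 2.83e-08 * 0.00092 / (80 * 8.854e-12)
zeta = 0.036757 V = 36.76 mV

36.76


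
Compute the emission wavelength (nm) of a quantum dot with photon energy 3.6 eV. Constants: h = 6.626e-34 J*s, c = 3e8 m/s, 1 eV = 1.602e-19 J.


Convert energy: E = 3.6 eV = 3.6 * 1.602e-19 = 5.7672e-19 J
lambda = h*c / E = 6.626e-34 * 3e8 / 5.7672e-19
lambda = 3.44673e-07 m = 344.7 nm

344.7


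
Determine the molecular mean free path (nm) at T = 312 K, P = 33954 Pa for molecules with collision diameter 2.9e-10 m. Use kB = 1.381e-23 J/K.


Mean free path: lambda = kB*T / (sqrt(2) * pi * d^2 * P)
lambda = 1.381e-23 * 312 / (sqrt(2) * pi * (2.9e-10)^2 * 33954)
lambda = 3.39623e-07 m
lambda = 339.62 nm

339.62


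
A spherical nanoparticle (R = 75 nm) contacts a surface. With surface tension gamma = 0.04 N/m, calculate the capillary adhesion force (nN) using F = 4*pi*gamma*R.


Convert radius: R = 75 nm = 7.5e-08 m
F = 4 * pi * gamma * R
F = 4 * pi * 0.04 * 7.5e-08
F = 3.76991e-08 N = 37.6991 nN

37.6991


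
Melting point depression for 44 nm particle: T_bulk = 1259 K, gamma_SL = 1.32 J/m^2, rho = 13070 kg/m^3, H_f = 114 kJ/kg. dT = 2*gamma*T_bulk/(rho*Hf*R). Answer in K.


Radius R = 44/2 = 22 nm = 2.2e-08 m
Convert H_f = 114 kJ/kg = 114000 J/kg
dT = 2 * gamma_SL * T_bulk / (rho * H_f * R)
dT = 2 * 1.32 * 1259 / (13070 * 114000 * 2.2e-08)
dT = 101.4 K

101.4


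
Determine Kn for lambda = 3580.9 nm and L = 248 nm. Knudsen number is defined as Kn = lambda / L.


Knudsen number Kn = lambda / L
Kn = 3580.9 / 248
Kn = 14.4391

14.4391


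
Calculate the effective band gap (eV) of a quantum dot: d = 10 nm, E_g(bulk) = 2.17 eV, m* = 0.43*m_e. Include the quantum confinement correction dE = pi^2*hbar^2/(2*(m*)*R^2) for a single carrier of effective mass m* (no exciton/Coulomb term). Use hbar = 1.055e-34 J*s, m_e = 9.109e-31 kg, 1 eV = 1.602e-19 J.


Radius R = 10/2 nm = 5e-09 m
Confinement energy dE = pi^2 * hbar^2 / (2 * m_eff * m_e * R^2)
dE = pi^2 * (1.055e-34)^2 / (2 * 0.43 * 9.109e-31 * (5e-09)^2) J, divided by 1.602e-19 J/eV
dE = 0.035 eV
Total band gap = E_g(bulk) + dE = 2.17 + 0.035 = 2.205 eV

2.205


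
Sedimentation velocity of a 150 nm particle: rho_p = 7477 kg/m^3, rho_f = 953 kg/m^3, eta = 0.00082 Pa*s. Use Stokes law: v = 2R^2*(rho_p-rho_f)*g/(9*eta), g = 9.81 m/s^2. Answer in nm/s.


Radius R = 150/2 nm = 7.5e-08 m
Density difference = 7477 - 953 = 6524 kg/m^3
v = 2 * R^2 * (rho_p - rho_f) * g / (9 * eta)
v = 2 * (7.5e-08)^2 * 6524 * 9.81 / (9 * 0.00082)
v = 9.75616e-08 m/s = 97.5616 nm/s

97.5616


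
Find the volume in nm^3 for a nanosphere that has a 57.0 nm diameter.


Radius r = 57.0/2 = 28.5 nm
Volume V = (4/3) * pi * r^3
V = (4/3) * pi * (28.5)^3
V = 96966.83 nm^3

96966.83


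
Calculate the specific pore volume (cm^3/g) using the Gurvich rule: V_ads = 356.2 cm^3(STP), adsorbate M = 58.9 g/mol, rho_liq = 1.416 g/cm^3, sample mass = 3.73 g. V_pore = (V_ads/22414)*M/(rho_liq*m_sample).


Moles adsorbed n = V_ads / 22414 = 356.2 / 22414 = 1.589185e-02 mol
Liquid volume V_liq = n * M / rho_liq = 1.589185e-02 * 58.9 / 1.416 = 0.66104 cm^3
Specific pore volume V_pore = V_liq / m_sample = 0.66104 / 3.73
V_pore = 0.1772 cm^3/g

0.1772


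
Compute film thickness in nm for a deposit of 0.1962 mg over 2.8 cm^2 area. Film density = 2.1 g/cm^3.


Convert: m = 0.1962 mg = 1.9620e-07 kg, A = 2.8 cm^2 = 2.8000e-04 m^2, rho = 2.1 g/cm^3 = 2100 kg/m^3
t = m / (A * rho)
t = 1.9620e-07 / (2.8000e-04 * 2100)
t = 3.3367e-07 m = 333.7 nm

333.7


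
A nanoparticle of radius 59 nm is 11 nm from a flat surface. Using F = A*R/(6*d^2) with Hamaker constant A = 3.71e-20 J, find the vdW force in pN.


Convert to SI: R = 59 nm = 5.9e-08 m, d = 11 nm = 1.1e-08 m
F = A * R / (6 * d^2)
F = 3.71e-20 * 5.9e-08 / (6 * (1.1e-08)^2)
F = 3.01501e-12 N = 3.015 pN

3.015


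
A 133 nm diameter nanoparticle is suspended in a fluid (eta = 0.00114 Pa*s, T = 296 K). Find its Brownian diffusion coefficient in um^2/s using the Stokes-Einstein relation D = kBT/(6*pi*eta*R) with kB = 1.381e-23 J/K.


Radius R = 133/2 = 66.5 nm = 6.65e-08 m
D = kB*T / (6*pi*eta*R)
D = 1.381e-23 * 296 / (6 * pi * 0.00114 * 6.65e-08)
D = 2.8606e-12 m^2/s = 2.861 um^2/s

2.861


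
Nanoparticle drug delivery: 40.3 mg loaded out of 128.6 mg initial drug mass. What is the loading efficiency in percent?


Drug loading efficiency = (drug loaded / drug initial) * 100
DLE = 40.3 / 128.6 * 100
DLE = 0.3134 * 100
DLE = 31.34%

31.34


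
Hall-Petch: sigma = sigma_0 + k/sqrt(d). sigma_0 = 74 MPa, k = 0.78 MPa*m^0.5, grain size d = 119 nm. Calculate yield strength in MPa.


d = 119 nm = 1.19e-07 m
sqrt(d) = 0.0003449638
Hall-Petch contribution = k / sqrt(d) = 0.78 / 0.0003449638 = 2261.1 MPa
sigma = sigma_0 + k/sqrt(d) = 74 + 2261.1 = 2335.1 MPa

2335.1


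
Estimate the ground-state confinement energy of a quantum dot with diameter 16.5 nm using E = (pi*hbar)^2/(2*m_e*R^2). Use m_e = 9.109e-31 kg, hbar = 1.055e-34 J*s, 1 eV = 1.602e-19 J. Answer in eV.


Radius R = 16.5/2 = 8.25 nm = 8.25e-09 m
E = (pi * 1.055e-34)^2 / (2 * 9.109e-31 * (8.25e-09)^2)
E(J) = 8.85923e-22
E = E(J) / 1.602e-19 = 0.0055 eV

0.0055


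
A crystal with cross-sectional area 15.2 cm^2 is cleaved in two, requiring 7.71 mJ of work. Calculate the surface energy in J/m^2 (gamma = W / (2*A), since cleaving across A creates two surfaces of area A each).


Convert: A = 15.2 cm^2 = 0.00152 m^2, W = 7.71 mJ = 0.00771 J
Cleaving exposes two faces of area A, so total new surface = 2*A and gamma = W / (2*A)
gamma = 0.00771 / (2 * 0.00152)
gamma = 2.536 J/m^2

2.536


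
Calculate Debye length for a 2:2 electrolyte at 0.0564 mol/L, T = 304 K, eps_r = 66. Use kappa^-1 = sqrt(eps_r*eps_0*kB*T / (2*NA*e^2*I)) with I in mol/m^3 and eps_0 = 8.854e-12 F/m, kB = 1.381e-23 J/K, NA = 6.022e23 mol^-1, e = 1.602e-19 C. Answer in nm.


Ionic strength I = 0.0564 * 2^2 * 1000 = 225.6 mol/m^3
kappa^-1 = sqrt(66 * 8.854e-12 * 1.381e-23 * 304 / (2 * 6.022e23 * (1.602e-19)^2 * 225.6))
kappa^-1 = 0.593 nm

0.593


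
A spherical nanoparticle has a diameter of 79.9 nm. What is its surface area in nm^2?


Radius r = 79.9/2 = 39.95 nm
Surface area SA = 4 * pi * r^2
SA = 4 * pi * (39.95)^2
SA = 20055.96 nm^2

20055.96


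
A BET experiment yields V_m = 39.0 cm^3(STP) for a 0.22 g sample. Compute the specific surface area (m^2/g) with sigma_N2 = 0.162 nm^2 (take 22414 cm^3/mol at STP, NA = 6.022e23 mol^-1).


Number of moles in monolayer = V_m / 22414 = 39.0 / 22414 = 0.00173998
Number of molecules = moles * NA = 0.00173998 * 6.022e23
SA = molecules * sigma / mass
SA = (39.0 / 22414) * 6.022e23 * 0.162e-18 / 0.22
SA = 771.6 m^2/g

771.6


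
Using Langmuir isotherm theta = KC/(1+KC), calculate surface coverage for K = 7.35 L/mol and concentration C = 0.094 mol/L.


Langmuir isotherm: theta = K*C / (1 + K*C)
K*C = 7.35 * 0.094 = 0.6909
theta = 0.6909 / (1 + 0.6909) = 0.6909 / 1.6909
theta = 0.4086

0.4086


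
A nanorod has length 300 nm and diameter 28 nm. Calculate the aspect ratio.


Aspect ratio AR = length / diameter
AR = 300 / 28
AR = 10.71

10.71


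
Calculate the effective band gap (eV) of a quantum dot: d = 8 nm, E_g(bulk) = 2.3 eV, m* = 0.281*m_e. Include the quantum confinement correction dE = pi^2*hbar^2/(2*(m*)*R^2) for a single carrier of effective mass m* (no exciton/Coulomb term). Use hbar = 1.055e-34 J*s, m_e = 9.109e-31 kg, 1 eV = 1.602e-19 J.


Radius R = 8/2 nm = 4e-09 m
Confinement energy dE = pi^2 * hbar^2 / (2 * m_eff * m_e * R^2)
dE = pi^2 * (1.055e-34)^2 / (2 * 0.281 * 9.109e-31 * (4e-09)^2) J, divided by 1.602e-19 J/eV
dE = 0.0837 eV
Total band gap = E_g(bulk) + dE = 2.3 + 0.0837 = 2.3837 eV

2.3837


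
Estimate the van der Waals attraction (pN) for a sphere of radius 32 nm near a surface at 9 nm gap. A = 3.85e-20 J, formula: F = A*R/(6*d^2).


Convert to SI: R = 32 nm = 3.2e-08 m, d = 9 nm = 9e-09 m
F = A * R / (6 * d^2)
F = 3.85e-20 * 3.2e-08 / (6 * (9e-09)^2)
F = 2.53498e-12 N = 2.535 pN

2.535


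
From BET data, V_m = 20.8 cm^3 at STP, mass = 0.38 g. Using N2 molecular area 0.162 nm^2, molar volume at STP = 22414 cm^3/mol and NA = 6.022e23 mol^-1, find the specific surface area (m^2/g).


Number of moles in monolayer = V_m / 22414 = 20.8 / 22414 = 0.00092799
Number of molecules = moles * NA = 0.00092799 * 6.022e23
SA = molecules * sigma / mass
SA = (20.8 / 22414) * 6.022e23 * 0.162e-18 / 0.38
SA = 238.2 m^2/g

238.2


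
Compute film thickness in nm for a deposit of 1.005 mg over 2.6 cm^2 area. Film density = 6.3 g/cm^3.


Convert: m = 1.005 mg = 1.0050e-06 kg, A = 2.6 cm^2 = 2.6000e-04 m^2, rho = 6.3 g/cm^3 = 6300 kg/m^3
t = m / (A * rho)
t = 1.0050e-06 / (2.6000e-04 * 6300)
t = 6.1355e-07 m = 613.6 nm

613.6


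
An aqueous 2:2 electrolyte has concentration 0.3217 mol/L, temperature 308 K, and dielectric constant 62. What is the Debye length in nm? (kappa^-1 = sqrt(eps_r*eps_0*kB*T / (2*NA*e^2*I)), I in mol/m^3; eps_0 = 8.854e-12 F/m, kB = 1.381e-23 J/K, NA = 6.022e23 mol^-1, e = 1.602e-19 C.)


Ionic strength I = 0.3217 * 2^2 * 1000 = 1286.8 mol/m^3
kappa^-1 = sqrt(62 * 8.854e-12 * 1.381e-23 * 308 / (2 * 6.022e23 * (1.602e-19)^2 * 1286.8))
kappa^-1 = 0.242 nm

0.242


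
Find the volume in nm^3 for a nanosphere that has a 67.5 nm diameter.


Radius r = 67.5/2 = 33.75 nm
Volume V = (4/3) * pi * r^3
V = (4/3) * pi * (33.75)^3
V = 161031.17 nm^3

161031.17


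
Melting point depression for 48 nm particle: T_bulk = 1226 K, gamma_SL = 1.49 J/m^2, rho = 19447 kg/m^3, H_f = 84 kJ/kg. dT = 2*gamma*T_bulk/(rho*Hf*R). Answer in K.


Radius R = 48/2 = 24 nm = 2.4e-08 m
Convert H_f = 84 kJ/kg = 84000 J/kg
dT = 2 * gamma_SL * T_bulk / (rho * H_f * R)
dT = 2 * 1.49 * 1226 / (19447 * 84000 * 2.4e-08)
dT = 93.2 K

93.2


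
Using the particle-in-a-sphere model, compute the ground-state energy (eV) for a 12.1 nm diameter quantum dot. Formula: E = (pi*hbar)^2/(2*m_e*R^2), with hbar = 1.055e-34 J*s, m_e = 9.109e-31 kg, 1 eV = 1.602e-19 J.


Radius R = 12.1/2 = 6.05 nm = 6.05e-09 m
E = (pi * 1.055e-34)^2 / (2 * 9.109e-31 * (6.05e-09)^2)
E(J) = 1.64738e-21
E = E(J) / 1.602e-19 = 0.0103 eV

0.0103


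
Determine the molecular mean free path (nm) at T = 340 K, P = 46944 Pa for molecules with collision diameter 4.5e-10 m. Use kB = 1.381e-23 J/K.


Mean free path: lambda = kB*T / (sqrt(2) * pi * d^2 * P)
lambda = 1.381e-23 * 340 / (sqrt(2) * pi * (4.5e-10)^2 * 46944)
lambda = 1.11174e-07 m
lambda = 111.17 nm

111.17


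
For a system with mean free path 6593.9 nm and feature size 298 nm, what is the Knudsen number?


Knudsen number Kn = lambda / L
Kn = 6593.9 / 298
Kn = 22.1272

22.1272


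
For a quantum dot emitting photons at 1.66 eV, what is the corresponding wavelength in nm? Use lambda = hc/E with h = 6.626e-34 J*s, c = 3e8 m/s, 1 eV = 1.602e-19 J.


Convert energy: E = 1.66 eV = 1.66 * 1.602e-19 = 2.65932e-19 J
lambda = h*c / E = 6.626e-34 * 3e8 / 2.65932e-19
lambda = 7.47484e-07 m = 747.5 nm

747.5


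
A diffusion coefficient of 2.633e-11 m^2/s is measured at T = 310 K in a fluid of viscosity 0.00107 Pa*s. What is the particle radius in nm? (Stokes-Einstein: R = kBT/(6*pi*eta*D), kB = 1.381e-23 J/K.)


Stokes-Einstein: R = kB*T / (6*pi*eta*D)
R = 1.381e-23 * 310 / (6 * pi * 0.00107 * 2.633e-11)
R = 8.06157e-09 m = 8.06 nm

8.06


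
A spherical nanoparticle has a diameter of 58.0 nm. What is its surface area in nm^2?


Radius r = 58.0/2 = 29 nm
Surface area SA = 4 * pi * r^2
SA = 4 * pi * (29)^2
SA = 10568.32 nm^2

10568.32


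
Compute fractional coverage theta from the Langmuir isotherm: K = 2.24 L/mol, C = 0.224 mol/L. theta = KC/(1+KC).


Langmuir isotherm: theta = K*C / (1 + K*C)
K*C = 2.24 * 0.224 = 0.50176
theta = 0.50176 / (1 + 0.50176) = 0.50176 / 1.50176
theta = 0.3341

0.3341


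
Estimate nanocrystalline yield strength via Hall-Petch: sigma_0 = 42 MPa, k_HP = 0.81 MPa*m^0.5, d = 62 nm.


d = 62 nm = 6.2e-08 m
sqrt(d) = 0.000248998
Hall-Petch contribution = k / sqrt(d) = 0.81 / 0.000248998 = 3253.0 MPa
sigma = sigma_0 + k/sqrt(d) = 42 + 3253.0 = 3295.0 MPa

3295.0


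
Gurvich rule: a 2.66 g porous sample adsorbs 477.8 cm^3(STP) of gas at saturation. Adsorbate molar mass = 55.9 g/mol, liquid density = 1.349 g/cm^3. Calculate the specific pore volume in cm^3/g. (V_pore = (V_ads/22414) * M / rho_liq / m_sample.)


Moles adsorbed n = V_ads / 22414 = 477.8 / 22414 = 2.131703e-02 mol
Liquid volume V_liq = n * M / rho_liq = 2.131703e-02 * 55.9 / 1.349 = 0.88334 cm^3
Specific pore volume V_pore = V_liq / m_sample = 0.88334 / 2.66
V_pore = 0.3321 cm^3/g

0.3321


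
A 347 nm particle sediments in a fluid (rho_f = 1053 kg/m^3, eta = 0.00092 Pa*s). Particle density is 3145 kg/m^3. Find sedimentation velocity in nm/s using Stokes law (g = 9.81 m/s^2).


Radius R = 347/2 nm = 1.735e-07 m
Density difference = 3145 - 1053 = 2092 kg/m^3
v = 2 * R^2 * (rho_p - rho_f) * g / (9 * eta)
v = 2 * (1.735e-07)^2 * 2092 * 9.81 / (9 * 0.00092)
v = 1.49221e-07 m/s = 149.2208 nm/s

149.2208


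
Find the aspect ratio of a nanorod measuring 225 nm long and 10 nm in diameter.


Aspect ratio AR = length / diameter
AR = 225 / 10
AR = 22.5

22.5


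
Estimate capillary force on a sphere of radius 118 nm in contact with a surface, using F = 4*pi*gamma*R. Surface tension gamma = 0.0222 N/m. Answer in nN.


Convert radius: R = 118 nm = 1.18e-07 m
F = 4 * pi * gamma * R
F = 4 * pi * 0.0222 * 1.18e-07
F = 3.29189e-08 N = 32.9189 nN

32.9189


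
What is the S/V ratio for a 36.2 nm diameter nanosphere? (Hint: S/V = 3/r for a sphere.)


Radius r = 36.2/2 = 18.1 nm
S/V = 3 / r = 3 / 18.1
S/V = 0.1657 nm^-1

0.1657


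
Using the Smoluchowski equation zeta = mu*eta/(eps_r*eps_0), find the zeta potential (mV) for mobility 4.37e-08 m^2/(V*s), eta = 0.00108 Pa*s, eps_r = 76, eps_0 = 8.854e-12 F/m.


Smoluchowski equation: zeta = mu * eta / (eps_r * eps_0)
zeta = 4.37e-08 * 0.00108 / (76 * 8.854e-12)
zeta = 0.070138 V = 70.14 mV

70.14


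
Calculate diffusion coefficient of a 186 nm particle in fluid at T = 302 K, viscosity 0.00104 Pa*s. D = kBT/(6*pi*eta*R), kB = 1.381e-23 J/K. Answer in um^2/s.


Radius R = 186/2 = 93 nm = 9.3e-08 m
D = kB*T / (6*pi*eta*R)
D = 1.381e-23 * 302 / (6 * pi * 0.00104 * 9.3e-08)
D = 2.28762e-12 m^2/s = 2.288 um^2/s

2.288


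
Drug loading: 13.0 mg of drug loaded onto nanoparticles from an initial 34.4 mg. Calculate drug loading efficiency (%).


Drug loading efficiency = (drug loaded / drug initial) * 100
DLE = 13.0 / 34.4 * 100
DLE = 0.3779 * 100
DLE = 37.79%

37.79


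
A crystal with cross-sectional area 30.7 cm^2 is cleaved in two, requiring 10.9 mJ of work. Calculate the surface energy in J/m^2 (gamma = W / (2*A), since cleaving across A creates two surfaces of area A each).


Convert: A = 30.7 cm^2 = 0.00307 m^2, W = 10.9 mJ = 0.0109 J
Cleaving exposes two faces of area A, so total new surface = 2*A and gamma = W / (2*A)
gamma = 0.0109 / (2 * 0.00307)
gamma = 1.775 J/m^2

1.775


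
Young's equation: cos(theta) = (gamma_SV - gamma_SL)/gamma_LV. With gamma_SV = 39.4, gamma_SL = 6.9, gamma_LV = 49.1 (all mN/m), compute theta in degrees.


cos(theta) = (gamma_SV - gamma_SL) / gamma_LV
cos(theta) = (39.4 - 6.9) / 49.1
cos(theta) = 0.661914
theta = arccos(0.661914) = 48.55 degrees

48.55


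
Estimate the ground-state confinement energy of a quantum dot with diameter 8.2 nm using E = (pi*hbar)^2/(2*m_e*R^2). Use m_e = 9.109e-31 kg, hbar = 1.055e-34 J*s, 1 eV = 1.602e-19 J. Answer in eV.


Radius R = 8.2/2 = 4.1 nm = 4.1e-09 m
E = (pi * 1.055e-34)^2 / (2 * 9.109e-31 * (4.1e-09)^2)
E(J) = 3.58704e-21
E = E(J) / 1.602e-19 = 0.0224 eV

0.0224


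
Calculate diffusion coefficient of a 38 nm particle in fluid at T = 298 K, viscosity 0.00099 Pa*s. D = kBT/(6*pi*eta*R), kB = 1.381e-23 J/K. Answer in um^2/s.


Radius R = 38/2 = 19 nm = 1.9e-08 m
D = kB*T / (6*pi*eta*R)
D = 1.381e-23 * 298 / (6 * pi * 0.00099 * 1.9e-08)
D = 1.1607e-11 m^2/s = 11.607 um^2/s

11.607


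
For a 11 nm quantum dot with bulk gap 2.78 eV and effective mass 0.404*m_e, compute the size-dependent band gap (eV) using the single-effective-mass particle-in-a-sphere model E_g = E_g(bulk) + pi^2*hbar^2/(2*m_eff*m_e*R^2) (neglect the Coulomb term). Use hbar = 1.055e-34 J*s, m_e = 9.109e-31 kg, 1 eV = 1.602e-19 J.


Radius R = 11/2 nm = 5.5e-09 m
Confinement energy dE = pi^2 * hbar^2 / (2 * m_eff * m_e * R^2)
dE = pi^2 * (1.055e-34)^2 / (2 * 0.404 * 9.109e-31 * (5.5e-09)^2) J, divided by 1.602e-19 J/eV
dE = 0.0308 eV
Total band gap = E_g(bulk) + dE = 2.78 + 0.0308 = 2.8108 eV

2.8108


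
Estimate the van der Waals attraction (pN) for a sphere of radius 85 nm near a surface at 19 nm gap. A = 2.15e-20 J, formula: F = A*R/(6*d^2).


Convert to SI: R = 85 nm = 8.5e-08 m, d = 19 nm = 1.9e-08 m
F = A * R / (6 * d^2)
F = 2.15e-20 * 8.5e-08 / (6 * (1.9e-08)^2)
F = 8.43721e-13 N = 0.844 pN

0.844


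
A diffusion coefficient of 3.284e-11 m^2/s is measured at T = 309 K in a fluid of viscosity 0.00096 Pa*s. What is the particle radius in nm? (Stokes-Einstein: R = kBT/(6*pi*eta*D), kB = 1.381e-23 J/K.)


Stokes-Einstein: R = kB*T / (6*pi*eta*D)
R = 1.381e-23 * 309 / (6 * pi * 0.00096 * 3.284e-11)
R = 7.18086e-09 m = 7.18 nm

7.18


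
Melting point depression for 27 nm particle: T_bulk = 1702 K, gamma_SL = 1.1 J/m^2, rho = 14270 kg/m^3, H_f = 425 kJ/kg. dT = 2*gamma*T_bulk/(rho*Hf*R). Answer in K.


Radius R = 27/2 = 13.5 nm = 1.35e-08 m
Convert H_f = 425 kJ/kg = 425000 J/kg
dT = 2 * gamma_SL * T_bulk / (rho * H_f * R)
dT = 2 * 1.1 * 1702 / (14270 * 425000 * 1.35e-08)
dT = 45.7 K

45.7


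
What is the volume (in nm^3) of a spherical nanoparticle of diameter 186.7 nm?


Radius r = 186.7/2 = 93.35 nm
Volume V = (4/3) * pi * r^3
V = (4/3) * pi * (93.35)^3
V = 3407466.35 nm^3

3407466.35
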